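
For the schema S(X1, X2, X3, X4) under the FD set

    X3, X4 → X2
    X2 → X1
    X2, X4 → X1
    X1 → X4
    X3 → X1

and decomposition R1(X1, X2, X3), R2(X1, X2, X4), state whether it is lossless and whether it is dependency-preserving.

Lossless test: (X1, X2)⁺ = {X1, X2, X4}, which contains all of one fragment — lossless.
Dependency preservation: X3, X4 → X2 is not contained in any single fragment, but the restricted closure of its left-hand side across the fragments still reaches the right-hand side; the remaining FDs each lie inside some fragment. All dependencies are preserved.

lossless and dependency-preserving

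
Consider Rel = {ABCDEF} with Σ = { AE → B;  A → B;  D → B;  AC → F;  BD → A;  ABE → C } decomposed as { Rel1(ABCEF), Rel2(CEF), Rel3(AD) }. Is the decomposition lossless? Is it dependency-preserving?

lossy but dependency-preserving

Lossless test (chase): Rows 1 and 3 agree on A; apply A→B and equate their B entries. No row becomes fully distinguished — the join is lossy.
Dependency preservation: D → B; BD → A are not contained in any single fragment, but the restricted closure of each left-hand side across the fragments still reaches the right-hand side; the remaining FDs each lie inside some fragment. All dependencies are preserved.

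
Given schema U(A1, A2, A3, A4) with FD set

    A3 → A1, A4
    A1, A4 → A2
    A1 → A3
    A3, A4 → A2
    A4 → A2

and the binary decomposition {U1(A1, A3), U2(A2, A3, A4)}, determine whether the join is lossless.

Yes

Common attributes: U1 ∩ U2 = {A3}.
Closure of {A3}: A3 → A1, A4 applies, adding A1, A4; A1, A4 → A2 applies, adding A2. So (A3)⁺ = {A1, A2, A3, A4}.
This closure contains every attribute of U1, so U1 ∩ U2 → U1. The join is lossless.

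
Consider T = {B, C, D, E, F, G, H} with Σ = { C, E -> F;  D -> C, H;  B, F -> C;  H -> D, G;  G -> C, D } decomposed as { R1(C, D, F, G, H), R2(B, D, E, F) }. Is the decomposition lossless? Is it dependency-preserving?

lossless but not dependency-preserving

Lossless test: (D, F)⁺ = {C, D, F, G, H}, which contains all of one fragment — lossless.
Dependency preservation: the restricted closure of {C, E} across the fragments never reaches {F}, so C, E → F cannot be enforced without a join — not preserved.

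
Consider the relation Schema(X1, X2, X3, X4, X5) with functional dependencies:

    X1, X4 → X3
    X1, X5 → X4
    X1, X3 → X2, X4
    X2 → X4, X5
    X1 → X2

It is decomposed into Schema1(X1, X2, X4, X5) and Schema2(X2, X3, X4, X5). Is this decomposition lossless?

No

Common attributes: Schema1 ∩ Schema2 = {X2, X4, X5}.
No dependency enlarges {X2, X4, X5}, so (X2, X4, X5)⁺ = {X2, X4, X5}.
The closure contains neither all of Schema1 = {X1, X2, X4, X5} nor all of Schema2 = {X2, X3, X4, X5}, so the common attributes are not a superkey of either fragment. The join is lossy.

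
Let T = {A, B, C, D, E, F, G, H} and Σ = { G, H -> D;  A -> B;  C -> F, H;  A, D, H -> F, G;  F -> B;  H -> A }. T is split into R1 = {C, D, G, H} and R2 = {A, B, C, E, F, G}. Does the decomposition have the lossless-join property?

Common attributes: R1 ∩ R2 = {C, G}.
Closure of {C, G}: C → F, H applies, adding F, H; F → B applies, adding B; H → A applies, adding A; G, H → D applies, adding D. So (C, G)⁺ = {A, B, C, D, F, G, H}.
This closure contains every attribute of R1, so R1 ∩ R2 → R1. The join is lossless.

Yes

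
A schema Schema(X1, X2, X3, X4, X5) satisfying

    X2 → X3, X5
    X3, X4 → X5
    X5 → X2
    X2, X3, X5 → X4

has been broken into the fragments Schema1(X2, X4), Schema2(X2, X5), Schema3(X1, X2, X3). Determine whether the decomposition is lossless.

Yes

Chase test. Columns are X1, X2, X3, X4, X5; row i has aⱼ where attribute j ∈ Schemai, else bᵢⱼ.
Initial tableau (one row per fragment):
  row 1: b11 a2 b13 a4 b15
  row 2: b21 a2 b23 b24 a5
  row 3: a1 a2 a3 b34 b35
Rows 1 and 2 agree on X2; apply X2→X3, X5 and equate their X3, X5 entries.
Rows 1 and 3 agree on X2; apply X2→X3, X5 and equate their X3, X5 entries.
Rows 1 and 2 agree on X2, X3, X5; apply X2, X3, X5→X4 and equate their X4 entries.
Rows 1 and 3 agree on X2, X3, X5; apply X2, X3, X5→X4 and equate their X4 entries.
Row 3 is now all distinguished symbols — the join is lossless.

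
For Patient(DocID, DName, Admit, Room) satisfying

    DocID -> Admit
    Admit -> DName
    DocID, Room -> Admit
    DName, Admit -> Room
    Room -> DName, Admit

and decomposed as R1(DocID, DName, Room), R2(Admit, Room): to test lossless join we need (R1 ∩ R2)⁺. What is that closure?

R1 ∩ R2 = {Room}.
Room → DName, Admit applies, adding DName, Admit
Closure: {DName, Admit, Room}.

DName, Admit, Room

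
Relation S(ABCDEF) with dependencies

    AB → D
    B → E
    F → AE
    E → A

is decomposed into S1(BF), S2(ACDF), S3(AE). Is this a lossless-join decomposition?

Chase test. Columns are ABCDEF; row i has aⱼ where attribute j ∈ Si, else bᵢⱼ.
Initial tableau (one row per fragment):
  row 1: b11 a2 b13 b14 b15 a6
  row 2: a1 b22 a3 a4 b25 a6
  row 3: a1 b32 b33 b34 a5 b36
Rows 1 and 2 agree on F; apply F→AE and equate their AE entries.
No row becomes fully distinguished — the join is lossy.

No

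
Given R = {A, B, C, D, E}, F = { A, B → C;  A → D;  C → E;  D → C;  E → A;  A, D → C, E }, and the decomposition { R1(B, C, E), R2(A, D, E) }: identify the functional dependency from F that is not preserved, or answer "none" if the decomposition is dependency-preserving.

A, B → C: restricted closure across fragments reaches C.
A → D lies within R2.
C → E lies within R1.
D → C: restricted closure across fragments reaches C.
E → A lies within R2.
A, D → C, E: restricted closure across fragments reaches C, E.
Every dependency is enforceable on the fragments, so the decomposition is dependency-preserving.

none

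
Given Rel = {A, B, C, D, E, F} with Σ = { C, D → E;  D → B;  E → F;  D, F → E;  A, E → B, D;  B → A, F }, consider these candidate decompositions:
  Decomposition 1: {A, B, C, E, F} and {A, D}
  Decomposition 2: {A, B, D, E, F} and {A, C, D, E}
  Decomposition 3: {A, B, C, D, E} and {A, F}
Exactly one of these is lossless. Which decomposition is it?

Decomposition 2

Decomposition 1: common = {A}, closure = {A} → lossy.
Decomposition 2: common = {A, D, E}, closure = {A, B, D, E, F} → lossless.
Decomposition 3: common = {A}, closure = {A} → lossy.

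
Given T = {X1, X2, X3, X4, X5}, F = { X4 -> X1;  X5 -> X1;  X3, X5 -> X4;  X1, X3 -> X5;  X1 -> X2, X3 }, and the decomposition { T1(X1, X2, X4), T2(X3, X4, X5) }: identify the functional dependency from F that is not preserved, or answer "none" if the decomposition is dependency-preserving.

X4 → X1 lies within T1.
X5 → X1: restricted closure across fragments reaches X1.
X3, X5 → X4 lies within T2.
X1, X3 → X5: restricted closure across fragments reaches X5.
X1 → X2, X3: restricted closure across fragments reaches X2, X3.
Every dependency is enforceable on the fragments, so the decomposition is dependency-preserving.

none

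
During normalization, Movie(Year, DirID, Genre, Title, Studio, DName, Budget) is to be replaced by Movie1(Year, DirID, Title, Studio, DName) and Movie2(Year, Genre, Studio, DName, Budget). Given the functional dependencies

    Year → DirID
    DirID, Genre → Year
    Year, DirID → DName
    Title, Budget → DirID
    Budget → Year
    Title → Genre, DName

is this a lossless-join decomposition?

No

Common attributes: Movie1 ∩ Movie2 = {Year, Studio, DName}.
Closure of {Year, Studio, DName}: Year → DirID applies, adding DirID. So (Year, Studio, DName)⁺ = {Year, DirID, Studio, DName}.
The closure contains neither all of Movie1 = {Year, DirID, Title, Studio, DName} nor all of Movie2 = {Year, Genre, Studio, DName, Budget}, so the common attributes are not a superkey of either fragment. The join is lossy.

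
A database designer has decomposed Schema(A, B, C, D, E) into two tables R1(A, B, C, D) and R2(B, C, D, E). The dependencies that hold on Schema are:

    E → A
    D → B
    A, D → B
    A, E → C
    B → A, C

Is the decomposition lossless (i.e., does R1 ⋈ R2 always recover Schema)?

Yes

Common attributes: R1 ∩ R2 = {B, C, D}.
Closure of {B, C, D}: B → A, C applies, adding A. So (B, C, D)⁺ = {A, B, C, D}.
This closure contains every attribute of R1, so R1 ∩ R2 → R1. The join is lossless.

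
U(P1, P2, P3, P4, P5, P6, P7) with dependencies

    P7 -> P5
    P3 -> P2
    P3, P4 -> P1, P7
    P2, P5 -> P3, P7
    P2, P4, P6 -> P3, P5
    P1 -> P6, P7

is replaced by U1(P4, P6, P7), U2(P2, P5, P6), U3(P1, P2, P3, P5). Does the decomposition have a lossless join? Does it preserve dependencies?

Lossless test (chase): Rows 2 and 3 agree on P2, P5; apply P2, P5→P3, P7 and equate their P3, P7 entries. No row becomes fully distinguished — the join is lossy.
Dependency preservation: the restricted closure of {P7} across the fragments never reaches {P5}, so P7 → P5 cannot be enforced without a join — not preserved.

lossy and not dependency-preserving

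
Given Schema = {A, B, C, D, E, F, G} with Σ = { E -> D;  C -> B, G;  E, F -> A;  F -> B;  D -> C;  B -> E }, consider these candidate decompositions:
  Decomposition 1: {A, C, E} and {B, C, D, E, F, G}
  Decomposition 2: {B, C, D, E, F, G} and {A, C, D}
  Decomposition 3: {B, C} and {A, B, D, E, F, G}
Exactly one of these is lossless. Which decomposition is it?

Decomposition 3

Decomposition 1: common = {C, E}, closure = {B, C, D, E, G} → lossy.
Decomposition 2: common = {C, D}, closure = {B, C, D, E, G} → lossy.
Decomposition 3: common = {B}, closure = {B, C, D, E, G} → lossless.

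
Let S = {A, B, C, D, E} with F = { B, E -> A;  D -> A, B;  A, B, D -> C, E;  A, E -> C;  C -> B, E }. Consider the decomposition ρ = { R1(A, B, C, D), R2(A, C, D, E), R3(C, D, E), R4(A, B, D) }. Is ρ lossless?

Chase test. Columns are A, B, C, D, E; row i has aⱼ where attribute j ∈ Ri, else bᵢⱼ.
Initial tableau (one row per fragment):
  row 1: a1 a2 a3 a4 b15
  row 2: a1 b22 a3 a4 a5
  row 3: b31 b32 a3 a4 a5
  row 4: a1 a2 b43 a4 b45
Rows 1 and 2 agree on D; apply D→A, B and equate their A, B entries.
Rows 1 and 3 agree on D; apply D→A, B and equate their A, B entries.
Rows 1 and 2 agree on A, B, D; apply A, B, D→C, E and equate their C, E entries.
Rows 1 and 4 agree on A, B, D; apply A, B, D→C, E and equate their C, E entries.
Row 1 is now all distinguished symbols — the join is lossless.

Yes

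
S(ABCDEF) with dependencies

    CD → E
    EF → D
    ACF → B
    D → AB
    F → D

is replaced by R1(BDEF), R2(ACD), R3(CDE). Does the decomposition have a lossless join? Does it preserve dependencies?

lossy but dependency-preserving

Lossless test (chase): Rows 2 and 3 agree on CD; apply CD→E and equate their E entries. Rows 1 and 2 agree on D; apply D→AB and equate their AB entries. Rows 1 and 3 agree on D; apply D→AB and equate their AB entries. No row becomes fully distinguished — the join is lossy.
Dependency preservation: ACF → B; D → AB are not contained in any single fragment, but the restricted closure of each left-hand side across the fragments still reaches the right-hand side; the remaining FDs each lie inside some fragment. All dependencies are preserved.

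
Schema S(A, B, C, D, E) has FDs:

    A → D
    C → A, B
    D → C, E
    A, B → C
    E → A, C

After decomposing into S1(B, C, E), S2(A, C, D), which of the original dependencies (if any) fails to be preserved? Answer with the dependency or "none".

none

A → D lies within S2.
C → A, B: restricted closure across fragments reaches A, B.
D → C, E: restricted closure across fragments reaches C, E.
A, B → C: restricted closure across fragments reaches C.
E → A, C: restricted closure across fragments reaches A, C.
Every dependency is enforceable on the fragments, so the decomposition is dependency-preserving.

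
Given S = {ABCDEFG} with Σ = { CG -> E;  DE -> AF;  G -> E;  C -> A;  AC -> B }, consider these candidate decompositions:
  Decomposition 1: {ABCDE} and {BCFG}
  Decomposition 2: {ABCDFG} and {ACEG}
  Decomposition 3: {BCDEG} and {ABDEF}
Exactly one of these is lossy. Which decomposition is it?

Decomposition 1: common = {BC}, closure = {ABC} → lossy.
Decomposition 2: common = {ACG}, closure = {ABCEG} → lossless.
Decomposition 3: common = {BDE}, closure = {ABDEF} → lossless.

Decomposition 1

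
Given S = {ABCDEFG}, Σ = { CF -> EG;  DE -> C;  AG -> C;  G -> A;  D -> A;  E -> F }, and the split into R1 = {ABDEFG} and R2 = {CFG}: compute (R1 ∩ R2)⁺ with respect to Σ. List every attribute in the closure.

ACEFG

R1 ∩ R2 = {FG}.
G → A applies, adding A
AG → C applies, adding C
CF → EG applies, adding E
Closure: {ACEFG}.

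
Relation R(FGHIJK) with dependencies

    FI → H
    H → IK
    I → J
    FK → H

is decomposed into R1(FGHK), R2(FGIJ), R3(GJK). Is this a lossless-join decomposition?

Chase test. Columns are FGHIJK; row i has aⱼ where attribute j ∈ Ri, else bᵢⱼ.
Initial tableau (one row per fragment):
  row 1: a1 a2 a3 b14 b15 a6
  row 2: a1 a2 b23 a4 a5 b26
  row 3: b31 a2 b33 b34 a5 a6
No row becomes fully distinguished — the join is lossy.

No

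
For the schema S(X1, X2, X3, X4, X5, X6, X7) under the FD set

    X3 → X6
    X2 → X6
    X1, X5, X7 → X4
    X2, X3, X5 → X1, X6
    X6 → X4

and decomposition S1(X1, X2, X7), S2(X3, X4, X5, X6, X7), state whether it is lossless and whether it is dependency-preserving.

lossy and not dependency-preserving

Lossless test: (X7)⁺ = {X7}, which is a superkey of neither fragment — lossy.
Dependency preservation: the restricted closure of {X2} across the fragments never reaches {X6}, so X2 → X6 cannot be enforced without a join — not preserved.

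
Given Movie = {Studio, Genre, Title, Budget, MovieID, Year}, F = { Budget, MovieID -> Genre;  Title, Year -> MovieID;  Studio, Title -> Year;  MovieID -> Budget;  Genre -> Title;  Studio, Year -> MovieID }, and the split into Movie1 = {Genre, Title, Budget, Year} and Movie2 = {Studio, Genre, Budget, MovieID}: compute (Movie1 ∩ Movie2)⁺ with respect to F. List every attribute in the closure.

Movie1 ∩ Movie2 = {Genre, Budget}.
Genre → Title applies, adding Title
Closure: {Genre, Title, Budget}.

Genre, Title, Budget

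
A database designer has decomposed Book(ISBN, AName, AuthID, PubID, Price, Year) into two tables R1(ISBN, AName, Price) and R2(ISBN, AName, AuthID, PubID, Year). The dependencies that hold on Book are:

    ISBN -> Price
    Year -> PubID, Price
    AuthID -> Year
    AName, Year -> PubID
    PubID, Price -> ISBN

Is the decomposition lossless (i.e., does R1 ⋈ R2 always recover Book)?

Yes

Common attributes: R1 ∩ R2 = {ISBN, AName}.
Closure of {ISBN, AName}: ISBN → Price applies, adding Price. So (ISBN, AName)⁺ = {ISBN, AName, Price}.
This closure contains every attribute of R1, so R1 ∩ R2 → R1. The join is lossless.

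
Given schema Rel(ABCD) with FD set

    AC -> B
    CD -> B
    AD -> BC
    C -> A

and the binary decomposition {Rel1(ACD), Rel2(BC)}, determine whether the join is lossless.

Common attributes: Rel1 ∩ Rel2 = {C}.
Closure of {C}: C → A applies, adding A; AC → B applies, adding B. So (C)⁺ = {ABC}.
This closure contains every attribute of Rel2, so Rel1 ∩ Rel2 → Rel2. The join is lossless.

Yes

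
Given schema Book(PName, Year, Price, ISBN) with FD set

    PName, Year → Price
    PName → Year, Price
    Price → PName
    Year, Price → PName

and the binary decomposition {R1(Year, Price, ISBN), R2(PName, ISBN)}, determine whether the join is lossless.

Common attributes: R1 ∩ R2 = {ISBN}.
No dependency enlarges {ISBN}, so (ISBN)⁺ = {ISBN}.
The closure contains neither all of R1 = {Year, Price, ISBN} nor all of R2 = {PName, ISBN}, so the common attributes are not a superkey of either fragment. The join is lossy.

No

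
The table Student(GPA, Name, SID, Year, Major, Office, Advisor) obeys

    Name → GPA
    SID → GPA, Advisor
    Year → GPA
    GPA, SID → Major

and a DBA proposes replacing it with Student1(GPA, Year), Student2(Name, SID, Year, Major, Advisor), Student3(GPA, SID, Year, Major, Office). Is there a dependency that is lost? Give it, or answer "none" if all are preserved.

Check Name → GPA: no single fragment contains all of {GPA, Name}, and the restricted closure of {Name} across the fragments never reaches {GPA}.
SID → GPA, Advisor is preserved.
Year → GPA is preserved.
GPA, SID → Major is preserved.

Name → GPA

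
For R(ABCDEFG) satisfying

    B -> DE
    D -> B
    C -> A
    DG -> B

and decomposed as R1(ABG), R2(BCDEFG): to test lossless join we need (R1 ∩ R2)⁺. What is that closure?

BDEG

R1 ∩ R2 = {BG}.
B → DE applies, adding DE
Closure: {BDEG}.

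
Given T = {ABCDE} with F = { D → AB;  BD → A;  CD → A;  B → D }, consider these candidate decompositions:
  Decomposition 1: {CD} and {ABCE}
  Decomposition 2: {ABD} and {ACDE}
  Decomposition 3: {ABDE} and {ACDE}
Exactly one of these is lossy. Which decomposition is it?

Decomposition 1: common = {C}, closure = {C} → lossy.
Decomposition 2: common = {AD}, closure = {ABD} → lossless.
Decomposition 3: common = {ADE}, closure = {ABDE} → lossless.

Decomposition 1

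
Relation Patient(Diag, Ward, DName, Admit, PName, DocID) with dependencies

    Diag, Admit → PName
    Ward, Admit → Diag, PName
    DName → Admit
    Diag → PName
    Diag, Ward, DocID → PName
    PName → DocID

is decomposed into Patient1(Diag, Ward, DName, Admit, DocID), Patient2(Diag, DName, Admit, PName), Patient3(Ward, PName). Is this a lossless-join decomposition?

Yes

Chase test. Columns are Diag, Ward, DName, Admit, PName, DocID; row i has aⱼ where attribute j ∈ Patienti, else bᵢⱼ.
Initial tableau (one row per fragment):
  row 1: a1 a2 a3 a4 b15 a6
  row 2: a1 b22 a3 a4 a5 b26
  row 3: b31 a2 b33 b34 a5 b36
Rows 1 and 2 agree on Diag, Admit; apply Diag, Admit→PName and equate their PName entries.
Rows 1 and 2 agree on PName; apply PName→DocID and equate their DocID entries.
Rows 1 and 3 agree on PName; apply PName→DocID and equate their DocID entries.
Row 1 is now all distinguished symbols — the join is lossless.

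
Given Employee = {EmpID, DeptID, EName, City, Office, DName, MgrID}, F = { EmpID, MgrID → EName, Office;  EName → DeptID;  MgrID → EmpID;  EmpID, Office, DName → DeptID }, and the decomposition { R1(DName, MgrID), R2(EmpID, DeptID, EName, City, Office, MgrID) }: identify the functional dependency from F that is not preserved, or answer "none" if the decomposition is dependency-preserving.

Check EmpID, Office, DName → DeptID: no single fragment contains all of {EmpID, DeptID, Office, DName}, and the restricted closure of {EmpID, Office, DName} across the fragments never reaches {DeptID}.
EmpID, MgrID → EName, Office is preserved.
EName → DeptID is preserved.
MgrID → EmpID is preserved.

EmpID, Office, DName → DeptID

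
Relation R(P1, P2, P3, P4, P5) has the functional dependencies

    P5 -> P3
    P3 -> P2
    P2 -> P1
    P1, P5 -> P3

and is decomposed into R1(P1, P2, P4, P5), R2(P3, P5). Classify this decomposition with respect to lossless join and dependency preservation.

Lossless test: (P5)⁺ = {P1, P2, P3, P5}, which contains all of one fragment — lossless.
Dependency preservation: the restricted closure of {P3} across the fragments never reaches {P2}, so P3 → P2 cannot be enforced without a join — not preserved.

lossless but not dependency-preserving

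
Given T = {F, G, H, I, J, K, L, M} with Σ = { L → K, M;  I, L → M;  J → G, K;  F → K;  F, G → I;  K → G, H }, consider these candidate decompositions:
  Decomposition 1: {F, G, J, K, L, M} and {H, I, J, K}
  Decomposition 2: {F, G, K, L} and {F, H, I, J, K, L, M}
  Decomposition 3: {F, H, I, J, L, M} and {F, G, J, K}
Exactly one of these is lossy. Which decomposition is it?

Decomposition 1: common = {J, K}, closure = {G, H, J, K} → lossy.
Decomposition 2: common = {F, K, L}, closure = {F, G, H, I, K, L, M} → lossless.
Decomposition 3: common = {F, J}, closure = {F, G, H, I, J, K} → lossless.

Decomposition 1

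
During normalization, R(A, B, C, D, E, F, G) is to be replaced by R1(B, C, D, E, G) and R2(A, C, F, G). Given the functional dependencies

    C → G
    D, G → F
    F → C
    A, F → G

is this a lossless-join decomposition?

No

Common attributes: R1 ∩ R2 = {C, G}.
No dependency enlarges {C, G}, so (C, G)⁺ = {C, G}.
The closure contains neither all of R1 = {B, C, D, E, G} nor all of R2 = {A, C, F, G}, so the common attributes are not a superkey of either fragment. The join is lossy.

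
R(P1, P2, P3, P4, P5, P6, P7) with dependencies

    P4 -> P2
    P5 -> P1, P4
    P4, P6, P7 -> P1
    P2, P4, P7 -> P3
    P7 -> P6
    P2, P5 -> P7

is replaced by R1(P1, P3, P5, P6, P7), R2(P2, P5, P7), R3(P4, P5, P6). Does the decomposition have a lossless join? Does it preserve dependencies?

lossless but not dependency-preserving

Lossless test (chase): Rows 1 and 2 agree on P5; apply P5→P1, P4 and equate their P1, P4 entries. Rows 1 and 3 agree on P5; apply P5→P1, P4 and equate their P1, P4 entries. Rows 1 and 2 agree on P7; apply P7→P6 and equate their P6 entries. Rows 1 and 2 agree on P4; apply P4→P2 and equate their P2 entries. Rows 1 and 3 agree on P4; apply P4→P2 and equate their P2 entries. Rows 1 and 2 agree on P2, P4, P7; apply P2, P4, P7→P3 and equate their P3 entries. Rows 1 and 3 agree on P2, P5; apply P2, P5→P7 and equate their P7 entries. Rows 1 and 3 agree on P2, P4, P7; apply P2, P4, P7→P3 and equate their P3 entries. Row 1 is now all distinguished symbols — the join is lossless.
Dependency preservation: the restricted closure of {P4} across the fragments never reaches {P2}, so P4 → P2 cannot be enforced without a join — not preserved.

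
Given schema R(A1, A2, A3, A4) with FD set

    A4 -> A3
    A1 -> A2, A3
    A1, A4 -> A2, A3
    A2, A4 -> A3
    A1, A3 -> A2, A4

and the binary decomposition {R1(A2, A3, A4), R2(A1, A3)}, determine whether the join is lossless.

Common attributes: R1 ∩ R2 = {A3}.
No dependency enlarges {A3}, so (A3)⁺ = {A3}.
The closure contains neither all of R1 = {A2, A3, A4} nor all of R2 = {A1, A3}, so the common attributes are not a superkey of either fragment. The join is lossy.

No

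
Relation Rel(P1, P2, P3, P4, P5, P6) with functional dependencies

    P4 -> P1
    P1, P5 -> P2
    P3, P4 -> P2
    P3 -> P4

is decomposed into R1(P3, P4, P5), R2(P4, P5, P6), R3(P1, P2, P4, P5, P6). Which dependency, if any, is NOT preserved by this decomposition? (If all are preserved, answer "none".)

Check P3, P4 → P2: no single fragment contains all of {P2, P3, P4}, and the restricted closure of {P3, P4} across the fragments never reaches {P2}.
P4 → P1 is preserved.
P1, P5 → P2 is preserved.
P3 → P4 is preserved.

P3, P4 -> P2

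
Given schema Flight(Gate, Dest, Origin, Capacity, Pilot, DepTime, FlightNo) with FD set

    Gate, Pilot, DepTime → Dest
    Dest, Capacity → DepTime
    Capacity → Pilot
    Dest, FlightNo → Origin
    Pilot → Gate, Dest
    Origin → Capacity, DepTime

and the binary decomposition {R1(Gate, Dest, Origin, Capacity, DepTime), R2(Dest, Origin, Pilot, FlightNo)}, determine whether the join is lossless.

Common attributes: R1 ∩ R2 = {Dest, Origin}.
Closure of {Dest, Origin}: Origin → Capacity, DepTime applies, adding Capacity, DepTime; Capacity → Pilot applies, adding Pilot; Pilot → Gate, Dest applies, adding Gate. So (Dest, Origin)⁺ = {Gate, Dest, Origin, Capacity, Pilot, DepTime}.
This closure contains every attribute of R1, so R1 ∩ R2 → R1. The join is lossless.

Yes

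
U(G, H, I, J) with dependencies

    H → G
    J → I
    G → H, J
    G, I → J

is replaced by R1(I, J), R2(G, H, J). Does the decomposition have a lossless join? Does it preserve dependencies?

Lossless test: (J)⁺ = {I, J}, which contains all of one fragment — lossless.
Dependency preservation: G, I → J is not contained in any single fragment, but the restricted closure of its left-hand side across the fragments still reaches the right-hand side; the remaining FDs each lie inside some fragment. All dependencies are preserved.

lossless and dependency-preserving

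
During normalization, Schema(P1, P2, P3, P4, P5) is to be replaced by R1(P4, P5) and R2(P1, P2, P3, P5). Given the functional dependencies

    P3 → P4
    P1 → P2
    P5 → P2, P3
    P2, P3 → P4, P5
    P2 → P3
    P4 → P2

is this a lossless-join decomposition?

Yes

Common attributes: R1 ∩ R2 = {P5}.
Closure of {P5}: P5 → P2, P3 applies, adding P2, P3; P2, P3 → P4, P5 applies, adding P4. So (P5)⁺ = {P2, P3, P4, P5}.
This closure contains every attribute of R1, so R1 ∩ R2 → R1. The join is lossless.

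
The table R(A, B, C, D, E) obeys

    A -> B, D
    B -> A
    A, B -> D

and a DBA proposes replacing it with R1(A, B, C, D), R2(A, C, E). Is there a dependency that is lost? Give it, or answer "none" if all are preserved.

none

A → B, D lies within R1.
B → A lies within R1.
A, B → D lies within R1.
Every dependency is enforceable on the fragments, so the decomposition is dependency-preserving.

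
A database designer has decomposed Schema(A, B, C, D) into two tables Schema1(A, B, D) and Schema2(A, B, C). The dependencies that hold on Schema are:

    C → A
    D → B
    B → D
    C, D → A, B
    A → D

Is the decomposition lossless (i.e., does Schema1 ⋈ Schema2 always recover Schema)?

Yes

Common attributes: Schema1 ∩ Schema2 = {A, B}.
Closure of {A, B}: B → D applies, adding D. So (A, B)⁺ = {A, B, D}.
This closure contains every attribute of Schema1, so Schema1 ∩ Schema2 → Schema1. The join is lossless.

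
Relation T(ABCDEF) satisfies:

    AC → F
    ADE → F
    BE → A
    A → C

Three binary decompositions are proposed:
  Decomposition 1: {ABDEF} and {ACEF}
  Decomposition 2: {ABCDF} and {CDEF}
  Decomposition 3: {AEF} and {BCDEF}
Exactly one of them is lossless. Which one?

Decomposition 1: common = {AEF}, closure = {ACEF} → lossless.
Decomposition 2: common = {CDF}, closure = {CDF} → lossy.
Decomposition 3: common = {EF}, closure = {EF} → lossy.

Decomposition 1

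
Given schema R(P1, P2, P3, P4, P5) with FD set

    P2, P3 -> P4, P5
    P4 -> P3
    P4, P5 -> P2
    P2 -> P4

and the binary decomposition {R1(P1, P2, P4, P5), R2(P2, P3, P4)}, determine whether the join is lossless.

Common attributes: R1 ∩ R2 = {P2, P4}.
Closure of {P2, P4}: P4 → P3 applies, adding P3; P2, P3 → P4, P5 applies, adding P5. So (P2, P4)⁺ = {P2, P3, P4, P5}.
This closure contains every attribute of R2, so R1 ∩ R2 → R2. The join is lossless.

Yes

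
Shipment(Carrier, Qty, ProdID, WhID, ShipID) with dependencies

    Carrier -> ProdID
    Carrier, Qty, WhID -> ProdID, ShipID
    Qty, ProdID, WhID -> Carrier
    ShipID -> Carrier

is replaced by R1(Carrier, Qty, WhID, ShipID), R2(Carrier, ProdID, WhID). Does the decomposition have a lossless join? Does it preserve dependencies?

lossless but not dependency-preserving

Lossless test: (Carrier, WhID)⁺ = {Carrier, ProdID, WhID}, which contains all of one fragment — lossless.
Dependency preservation: the restricted closure of {Qty, ProdID, WhID} across the fragments never reaches {Carrier}, so Qty, ProdID, WhID → Carrier cannot be enforced without a join — not preserved.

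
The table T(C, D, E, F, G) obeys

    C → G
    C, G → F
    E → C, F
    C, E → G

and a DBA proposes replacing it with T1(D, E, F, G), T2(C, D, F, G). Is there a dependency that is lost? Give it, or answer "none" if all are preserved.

E → C, F

Check E → C, F: no single fragment contains all of {C, E, F}, and the restricted closure of {E} across the fragments never reaches {C, F}.
C → G is preserved.
C, G → F is preserved.
C, E → G is preserved.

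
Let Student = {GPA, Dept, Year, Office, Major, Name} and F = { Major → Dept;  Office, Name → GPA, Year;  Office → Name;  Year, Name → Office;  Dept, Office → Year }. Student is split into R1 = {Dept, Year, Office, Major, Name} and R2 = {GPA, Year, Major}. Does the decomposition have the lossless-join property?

No

Common attributes: R1 ∩ R2 = {Year, Major}.
Closure of {Year, Major}: Major → Dept applies, adding Dept. So (Year, Major)⁺ = {Dept, Year, Major}.
The closure contains neither all of R1 = {Dept, Year, Office, Major, Name} nor all of R2 = {GPA, Year, Major}, so the common attributes are not a superkey of either fragment. The join is lossy.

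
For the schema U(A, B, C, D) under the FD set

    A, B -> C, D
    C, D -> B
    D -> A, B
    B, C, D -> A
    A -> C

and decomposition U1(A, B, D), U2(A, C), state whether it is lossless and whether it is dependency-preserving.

Lossless test: (A)⁺ = {A, C}, which contains all of one fragment — lossless.
Dependency preservation: A, B → C, D; C, D → B; B, C, D → A are not contained in any single fragment, but the restricted closure of each left-hand side across the fragments still reaches the right-hand side; the remaining FDs each lie inside some fragment. All dependencies are preserved.

lossless and dependency-preserving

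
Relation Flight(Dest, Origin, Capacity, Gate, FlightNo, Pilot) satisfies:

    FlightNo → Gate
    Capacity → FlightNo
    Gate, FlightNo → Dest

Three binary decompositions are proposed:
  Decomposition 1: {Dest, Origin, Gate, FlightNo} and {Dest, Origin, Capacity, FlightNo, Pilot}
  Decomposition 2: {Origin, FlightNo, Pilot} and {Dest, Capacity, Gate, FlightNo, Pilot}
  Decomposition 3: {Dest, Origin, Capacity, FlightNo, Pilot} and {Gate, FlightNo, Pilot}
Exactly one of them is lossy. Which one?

Decomposition 2

Decomposition 1: common = {Dest, Origin, FlightNo}, closure = {Dest, Origin, Gate, FlightNo} → lossless.
Decomposition 2: common = {FlightNo, Pilot}, closure = {Dest, Gate, FlightNo, Pilot} → lossy.
Decomposition 3: common = {FlightNo, Pilot}, closure = {Dest, Gate, FlightNo, Pilot} → lossless.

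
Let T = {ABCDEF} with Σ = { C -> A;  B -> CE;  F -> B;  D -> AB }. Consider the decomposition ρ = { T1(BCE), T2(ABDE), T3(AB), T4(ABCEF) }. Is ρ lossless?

No

Chase test. Columns are ABCDEF; row i has aⱼ where attribute j ∈ Ti, else bᵢⱼ.
Initial tableau (one row per fragment):
  row 1: b11 a2 a3 b14 a5 b16
  row 2: a1 a2 b23 a4 a5 b26
  row 3: a1 a2 b33 b34 b35 b36
  row 4: a1 a2 a3 b44 a5 a6
Rows 1 and 4 agree on C; apply C→A and equate their A entries.
Rows 1 and 2 agree on B; apply B→CE and equate their CE entries.
Rows 1 and 3 agree on B; apply B→CE and equate their CE entries.
No row becomes fully distinguished — the join is lossy.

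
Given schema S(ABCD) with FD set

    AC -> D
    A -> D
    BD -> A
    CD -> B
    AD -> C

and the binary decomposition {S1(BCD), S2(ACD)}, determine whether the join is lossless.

Common attributes: S1 ∩ S2 = {CD}.
Closure of {CD}: CD → B applies, adding B; BD → A applies, adding A. So (CD)⁺ = {ABCD}.
This closure contains every attribute of S1, so S1 ∩ S2 → S1. The join is lossless.

Yes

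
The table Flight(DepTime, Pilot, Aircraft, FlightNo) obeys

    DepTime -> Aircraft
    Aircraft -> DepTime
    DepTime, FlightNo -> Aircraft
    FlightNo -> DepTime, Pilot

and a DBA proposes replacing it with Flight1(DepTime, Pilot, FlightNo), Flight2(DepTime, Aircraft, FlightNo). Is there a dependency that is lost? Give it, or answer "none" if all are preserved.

DepTime → Aircraft lies within Flight2.
Aircraft → DepTime lies within Flight2.
DepTime, FlightNo → Aircraft lies within Flight2.
FlightNo → DepTime, Pilot lies within Flight1.
Every dependency is enforceable on the fragments, so the decomposition is dependency-preserving.

none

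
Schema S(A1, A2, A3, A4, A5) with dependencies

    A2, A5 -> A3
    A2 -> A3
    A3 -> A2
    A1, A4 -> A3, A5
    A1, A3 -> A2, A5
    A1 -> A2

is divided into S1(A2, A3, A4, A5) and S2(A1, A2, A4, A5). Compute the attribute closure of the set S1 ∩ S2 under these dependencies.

A2, A3, A4, A5

S1 ∩ S2 = {A2, A4, A5}.
A2, A5 → A3 applies, adding A3
Closure: {A2, A3, A4, A5}.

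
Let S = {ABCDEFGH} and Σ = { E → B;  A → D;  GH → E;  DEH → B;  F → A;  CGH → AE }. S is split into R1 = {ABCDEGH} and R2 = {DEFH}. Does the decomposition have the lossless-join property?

No

Common attributes: R1 ∩ R2 = {DEH}.
Closure of {DEH}: E → B applies, adding B. So (DEH)⁺ = {BDEH}.
The closure contains neither all of R1 = {ABCDEGH} nor all of R2 = {DEFH}, so the common attributes are not a superkey of either fragment. The join is lossy.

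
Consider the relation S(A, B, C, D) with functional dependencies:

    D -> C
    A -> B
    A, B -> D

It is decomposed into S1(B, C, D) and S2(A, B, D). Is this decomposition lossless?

Common attributes: S1 ∩ S2 = {B, D}.
Closure of {B, D}: D → C applies, adding C. So (B, D)⁺ = {B, C, D}.
This closure contains every attribute of S1, so S1 ∩ S2 → S1. The join is lossless.

Yes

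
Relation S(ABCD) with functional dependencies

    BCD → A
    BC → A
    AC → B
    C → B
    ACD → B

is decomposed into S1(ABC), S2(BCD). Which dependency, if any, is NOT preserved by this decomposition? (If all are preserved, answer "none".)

none

BCD → A: restricted closure across fragments reaches A.
BC → A lies within S1.
AC → B lies within S1.
C → B lies within S1.
ACD → B: restricted closure across fragments reaches B.
Every dependency is enforceable on the fragments, so the decomposition is dependency-preserving.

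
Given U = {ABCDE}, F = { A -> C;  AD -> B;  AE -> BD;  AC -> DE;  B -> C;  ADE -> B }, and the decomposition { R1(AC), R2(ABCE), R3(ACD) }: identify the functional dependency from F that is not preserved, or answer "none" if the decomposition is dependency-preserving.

A → C lies within R1.
AD → B: restricted closure across fragments reaches B.
AE → BD: restricted closure across fragments reaches BD.
AC → DE: restricted closure across fragments reaches DE.
B → C lies within R2.
ADE → B: restricted closure across fragments reaches B.
Every dependency is enforceable on the fragments, so the decomposition is dependency-preserving.

none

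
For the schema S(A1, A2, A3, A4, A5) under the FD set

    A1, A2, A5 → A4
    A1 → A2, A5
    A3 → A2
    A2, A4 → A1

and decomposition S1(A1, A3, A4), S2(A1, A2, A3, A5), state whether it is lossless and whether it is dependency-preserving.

Lossless test: (A1, A3)⁺ = {A1, A2, A3, A4, A5}, which contains all of one fragment — lossless.
Dependency preservation: the restricted closure of {A2, A4} across the fragments never reaches {A1}, so A2, A4 → A1 cannot be enforced without a join — not preserved.

lossless but not dependency-preserving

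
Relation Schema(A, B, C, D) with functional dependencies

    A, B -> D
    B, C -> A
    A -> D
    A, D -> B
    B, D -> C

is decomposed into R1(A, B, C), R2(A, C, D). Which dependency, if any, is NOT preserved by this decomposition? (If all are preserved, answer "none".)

B, D -> C

Check B, D → C: no single fragment contains all of {B, C, D}, and the restricted closure of {B, D} across the fragments never reaches {C}.
A, B → D is preserved.
B, C → A is preserved.
A → D is preserved.
A, D → B is preserved.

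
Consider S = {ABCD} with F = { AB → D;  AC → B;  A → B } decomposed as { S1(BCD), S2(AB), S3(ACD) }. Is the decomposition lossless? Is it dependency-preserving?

Lossless test (chase): Rows 2 and 3 agree on A; apply A→B and equate their B entries. Rows 2 and 3 agree on AB; apply AB→D and equate their D entries. Row 3 is now all distinguished symbols — the join is lossless.
Dependency preservation: AB → D; AC → B are not contained in any single fragment, but the restricted closure of each left-hand side across the fragments still reaches the right-hand side; the remaining FDs each lie inside some fragment. All dependencies are preserved.

lossless and dependency-preserving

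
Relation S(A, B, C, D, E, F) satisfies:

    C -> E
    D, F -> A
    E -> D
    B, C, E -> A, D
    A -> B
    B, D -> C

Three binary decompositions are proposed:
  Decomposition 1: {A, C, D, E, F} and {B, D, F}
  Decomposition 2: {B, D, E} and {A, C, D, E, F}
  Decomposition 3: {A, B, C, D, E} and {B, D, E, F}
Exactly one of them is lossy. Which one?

Decomposition 1: common = {D, F}, closure = {A, B, C, D, E, F} → lossless.
Decomposition 2: common = {D, E}, closure = {D, E} → lossy.
Decomposition 3: common = {B, D, E}, closure = {A, B, C, D, E} → lossless.

Decomposition 2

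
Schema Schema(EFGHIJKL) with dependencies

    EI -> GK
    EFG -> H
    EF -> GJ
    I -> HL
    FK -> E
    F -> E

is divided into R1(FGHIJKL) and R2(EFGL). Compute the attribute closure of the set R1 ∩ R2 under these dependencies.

EFGHJL

R1 ∩ R2 = {FGL}.
F → E applies, adding E
EFG → H applies, adding H
EF → GJ applies, adding J
Closure: {EFGHJL}.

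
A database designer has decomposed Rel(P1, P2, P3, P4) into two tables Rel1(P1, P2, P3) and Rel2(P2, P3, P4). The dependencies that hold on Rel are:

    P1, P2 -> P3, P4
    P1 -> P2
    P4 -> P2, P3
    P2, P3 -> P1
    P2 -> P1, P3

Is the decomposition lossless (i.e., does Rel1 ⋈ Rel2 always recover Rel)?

Common attributes: Rel1 ∩ Rel2 = {P2, P3}.
Closure of {P2, P3}: P2, P3 → P1 applies, adding P1; P1, P2 → P3, P4 applies, adding P4. So (P2, P3)⁺ = {P1, P2, P3, P4}.
This closure contains every attribute of Rel1, so Rel1 ∩ Rel2 → Rel1. The join is lossless.

Yes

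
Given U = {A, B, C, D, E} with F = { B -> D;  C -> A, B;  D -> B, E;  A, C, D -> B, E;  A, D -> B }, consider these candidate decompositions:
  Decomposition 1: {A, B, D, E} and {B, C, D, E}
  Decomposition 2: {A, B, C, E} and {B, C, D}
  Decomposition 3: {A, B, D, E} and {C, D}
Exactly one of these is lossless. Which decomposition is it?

Decomposition 1: common = {B, D, E}, closure = {B, D, E} → lossy.
Decomposition 2: common = {B, C}, closure = {A, B, C, D, E} → lossless.
Decomposition 3: common = {D}, closure = {B, D, E} → lossy.

Decomposition 2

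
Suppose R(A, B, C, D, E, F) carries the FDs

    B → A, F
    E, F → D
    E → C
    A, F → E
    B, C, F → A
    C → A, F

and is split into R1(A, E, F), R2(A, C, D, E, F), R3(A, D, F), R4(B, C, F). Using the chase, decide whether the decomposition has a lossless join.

Chase test. Columns are A, B, C, D, E, F; row i has aⱼ where attribute j ∈ Ri, else bᵢⱼ.
Initial tableau (one row per fragment):
  row 1: a1 b12 b13 b14 a5 a6
  row 2: a1 b22 a3 a4 a5 a6
  row 3: a1 b32 b33 a4 b35 a6
  row 4: b41 a2 a3 b44 b45 a6
Rows 1 and 2 agree on E, F; apply E, F→D and equate their D entries.
Rows 1 and 2 agree on E; apply E→C and equate their C entries.
Rows 1 and 3 agree on A, F; apply A, F→E and equate their E entries.
Rows 1 and 4 agree on C; apply C→A, F and equate their A, F entries.
Rows 1 and 3 agree on E; apply E→C and equate their C entries.
Rows 1 and 4 agree on A, F; apply A, F→E and equate their E entries.
Rows 1 and 4 agree on E, F; apply E, F→D and equate their D entries.
Row 4 is now all distinguished symbols — the join is lossless.

Yes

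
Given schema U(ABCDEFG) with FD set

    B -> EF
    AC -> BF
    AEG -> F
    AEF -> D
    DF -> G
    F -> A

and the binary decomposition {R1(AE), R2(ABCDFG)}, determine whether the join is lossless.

Common attributes: R1 ∩ R2 = {A}.
No dependency enlarges {A}, so (A)⁺ = {A}.
The closure contains neither all of R1 = {AE} nor all of R2 = {ABCDFG}, so the common attributes are not a superkey of either fragment. The join is lossy.

No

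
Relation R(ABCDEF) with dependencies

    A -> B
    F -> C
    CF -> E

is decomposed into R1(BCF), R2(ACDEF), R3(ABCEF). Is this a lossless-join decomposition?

Chase test. Columns are ABCDEF; row i has aⱼ where attribute j ∈ Ri, else bᵢⱼ.
Initial tableau (one row per fragment):
  row 1: b11 a2 a3 b14 b15 a6
  row 2: a1 b22 a3 a4 a5 a6
  row 3: a1 a2 a3 b34 a5 a6
Rows 2 and 3 agree on A; apply A→B and equate their B entries.
Rows 1 and 2 agree on CF; apply CF→E and equate their E entries.
Row 2 is now all distinguished symbols — the join is lossless.

Yes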